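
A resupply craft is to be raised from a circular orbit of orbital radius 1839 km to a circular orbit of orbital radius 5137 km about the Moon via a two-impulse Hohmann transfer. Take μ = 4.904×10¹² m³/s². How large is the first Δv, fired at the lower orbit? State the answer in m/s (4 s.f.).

r₁ = 1839 km = 1.839×10⁶ m.
r₂ = 5137 km = 5.137×10⁶ m.
Transfer ellipse a_t = (r₁ + r₂)/2 = 3.488×10⁶ m.
At r₁: circular v_c1 = √(μ/r₁) = 1633 m/s; transfer-perilune v_p = √[μ(2/r₁ − 1/a_t)] = 1982 m/s.
Δv₁ = v_p − v_c1 = 348.8 m/s.

Δv ≈ 348.8 m/s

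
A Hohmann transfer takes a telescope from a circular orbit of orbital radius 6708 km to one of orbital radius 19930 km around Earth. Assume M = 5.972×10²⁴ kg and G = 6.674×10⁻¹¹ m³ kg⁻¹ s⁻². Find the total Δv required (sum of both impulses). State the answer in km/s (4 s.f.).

Δv_total ≈ 3.019 km/s

μ = GM = 6.674×10⁻¹¹ × 5.972×10²⁴ = 3.986×10¹⁴ m³/s².
r₁ = 6708 km = 6.708×10⁶ m.
r₂ = 19930 km = 1.993×10⁷ m.
Transfer ellipse a_t = (r₁ + r₂)/2 = 1.332×10⁷ m.
At r₁: circular v_c1 = √(μ/r₁) = 7708 m/s; transfer-perigee v_p = √[μ(2/r₁ − 1/a_t)] = 9429 m/s.
Δv₁ = v_p − v_c1 = 1721 m/s.
At r₂: circular v_c2 = √(μ/r₂) = 4472 m/s; transfer-apogee v_a = √[μ(2/r₂ − 1/a_t)] = 3174 m/s.
Δv₂ = v_c2 − v_a = 1298 m/s.
Total Δv = Δv₁ + Δv₂ = 3019 m/s = 3.019 km/s.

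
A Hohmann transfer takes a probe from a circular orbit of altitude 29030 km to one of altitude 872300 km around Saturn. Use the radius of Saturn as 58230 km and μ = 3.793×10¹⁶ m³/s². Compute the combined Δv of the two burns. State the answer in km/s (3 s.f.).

r₁ = 58230 + 29030 = 87260 km = 8.7260×10⁷ m.
r₂ = 58230 + 872300 = 930530 km = 9.3053×10⁸ m.
Transfer ellipse a_t = (r₁ + r₂)/2 = 5.089×10⁸ m.
At r₁: circular v_c1 = √(μ/r₁) = 20850 m/s; transfer-perikrone v_p = √[μ(2/r₁ − 1/a_t)] = 28190 m/s.
Δv₁ = v_p − v_c1 = 7344 m/s.
At r₂: circular v_c2 = √(μ/r₂) = 6384 m/s; transfer-apokrone v_a = √[μ(2/r₂ − 1/a_t)] = 2644 m/s.
Δv₂ = v_c2 − v_a = 3741 m/s.
Total Δv = Δv₁ + Δv₂ = 11080 m/s = 11.08 km/s.

Δv_total ≈ 11.1 km/s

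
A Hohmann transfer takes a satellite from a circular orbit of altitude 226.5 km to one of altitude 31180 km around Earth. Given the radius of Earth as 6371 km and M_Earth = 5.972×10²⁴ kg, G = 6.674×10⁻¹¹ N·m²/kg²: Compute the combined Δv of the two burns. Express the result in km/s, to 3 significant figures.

Δv_total ≈ 3.84 km/s

μ = GM = 6.674×10⁻¹¹ × 5.972×10²⁴ = 3.986×10¹⁴ m³/s².
r₁ = 6371 + 226.5 = 6597.5 km = 6.5975×10⁶ m.
r₂ = 6371 + 31180 = 37551 km = 3.7551×10⁷ m.
Transfer ellipse a_t = (r₁ + r₂)/2 = 2.207×10⁷ m.
At r₁: circular v_c1 = √(μ/r₁) = 7773 m/s; transfer-perigee v_p = √[μ(2/r₁ − 1/a_t)] = 10140 m/s.
Δv₁ = v_p − v_c1 = 2365 m/s.
At r₂: circular v_c2 = √(μ/r₂) = 3258 m/s; transfer-apogee v_a = √[μ(2/r₂ − 1/a_t)] = 1781 m/s.
Δv₂ = v_c2 − v_a = 1477 m/s.
Total Δv = Δv₁ + Δv₂ = 3842 m/s = 3.842 km/s.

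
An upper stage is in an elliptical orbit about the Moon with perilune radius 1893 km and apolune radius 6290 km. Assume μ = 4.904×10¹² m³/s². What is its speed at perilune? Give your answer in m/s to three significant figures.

v ≈ 2000 m/s

Semi-major axis a = (r_p + r_a)/2 = 4091.5 km = 4.092×10⁶ m.
Vis-viva: v² = μ(2/r − 1/a) = 4.904×10¹² × (1.057×10⁻⁶ − 2.444×10⁻⁷) = 3.983×10⁶ m²/s².
v = 1996 m/s.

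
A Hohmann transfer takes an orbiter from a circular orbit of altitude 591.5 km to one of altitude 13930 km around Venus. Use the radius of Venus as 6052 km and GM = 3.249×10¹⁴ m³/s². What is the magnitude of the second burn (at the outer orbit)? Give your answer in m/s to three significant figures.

Δv ≈ 1180 m/s

r₁ = 6052 + 591.5 = 6643.5 km = 6.6435×10⁶ m.
r₂ = 6052 + 13930 = 19982 km = 1.9982×10⁷ m.
Transfer ellipse a_t = (r₁ + r₂)/2 = 1.331×10⁷ m.
At r₁: circular v_c1 = √(μ/r₁) = 6993 m/s; transfer-periapsis v_p = √[μ(2/r₁ − 1/a_t)] = 8568 m/s.
At r₂: circular v_c2 = √(μ/r₂) = 4032 m/s; transfer-apoapsis v_a = √[μ(2/r₂ − 1/a_t)] = 2849 m/s.
Δv₂ = v_c2 − v_a = 1184 m/s.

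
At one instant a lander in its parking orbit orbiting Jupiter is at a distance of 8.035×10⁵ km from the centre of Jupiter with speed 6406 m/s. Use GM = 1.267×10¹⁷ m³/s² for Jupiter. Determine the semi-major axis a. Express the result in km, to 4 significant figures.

r = 8.035×10⁸ m.
Vis-viva rearranged: 1/a = 2/r − v²/μ = 2.489×10⁻⁹ − 3.239×10⁻¹⁰ = 2.165×10⁻⁹ m⁻¹.
a = 4.618×10⁸ m = 4.6185×10⁵ km.

a ≈ 4.618×10⁵ km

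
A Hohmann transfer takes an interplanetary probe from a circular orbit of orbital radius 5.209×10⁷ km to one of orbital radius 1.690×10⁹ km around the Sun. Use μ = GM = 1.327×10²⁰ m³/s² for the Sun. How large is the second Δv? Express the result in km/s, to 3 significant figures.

r₁ = 5.209×10⁷ km = 5.209×10¹⁰ m.
r₂ = 1.690×10⁹ km = 1.690×10¹² m.
Transfer ellipse a_t = (r₁ + r₂)/2 = 8.710×10¹¹ m.
At r₁: circular v_c1 = √(μ/r₁) = 50470 m/s; transfer-perihelion v_p = √[μ(2/r₁ − 1/a_t)] = 70300 m/s.
At r₂: circular v_c2 = √(μ/r₂) = 8861 m/s; transfer-aphelion v_a = √[μ(2/r₂ − 1/a_t)] = 2167 m/s.
Δv₂ = v_c2 − v_a = 6694 m/s.
= 6.694 km/s.

Δv ≈ 6.69 km/s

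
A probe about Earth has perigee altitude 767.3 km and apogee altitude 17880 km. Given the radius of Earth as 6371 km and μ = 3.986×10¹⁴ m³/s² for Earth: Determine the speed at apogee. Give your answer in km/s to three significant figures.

v ≈ 2.73 km/s

r_p = 6371 + 767.3 = 7138.3 km = 7.1383×10⁶ m.
r_a = 6371 + 17880 = 24251 km = 2.4251×10⁷ m.
Semi-major axis a = (r_p + r_a)/2 = 15695 km = 1.569×10⁷ m.
Vis-viva: v² = μ(2/r − 1/a) = 3.986×10¹⁴ × (8.247×10⁻⁸ − 6.372×10⁻⁸) = 7.476×10⁶ m²/s².
v = 2734 m/s = 2.734 km/s.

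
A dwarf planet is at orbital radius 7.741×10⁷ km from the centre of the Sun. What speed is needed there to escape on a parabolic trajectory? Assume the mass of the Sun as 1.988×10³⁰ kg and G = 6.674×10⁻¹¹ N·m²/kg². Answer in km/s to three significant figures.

μ = GM = 6.674×10⁻¹¹ × 1.988×10³⁰ = 1.327×10²⁰ m³/s².
r = 7.741×10⁷ km = 7.741×10¹⁰ m.
Escape speed v_esc = √(2μ/r) = √(2 × 1.327×10²⁰ / 7.741×10¹⁰) = √(3.428×10⁹) = 58550 m/s.
= 58.55 km/s.

v_esc ≈ 58.5 km/s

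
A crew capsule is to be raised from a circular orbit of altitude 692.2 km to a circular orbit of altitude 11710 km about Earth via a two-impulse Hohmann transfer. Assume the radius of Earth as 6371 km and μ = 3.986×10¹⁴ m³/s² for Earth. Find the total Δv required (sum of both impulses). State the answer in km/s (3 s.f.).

r₁ = 6371 + 692.2 = 7063.2 km = 7.0632×10⁶ m.
r₂ = 6371 + 11710 = 18081 km = 1.8081×10⁷ m.
Transfer ellipse a_t = (r₁ + r₂)/2 = 1.257×10⁷ m.
At r₁: circular v_c1 = √(μ/r₁) = 7512 m/s; transfer-perigee v_p = √[μ(2/r₁ − 1/a_t)] = 9009 m/s.
Δv₁ = v_p − v_c1 = 1497 m/s.
At r₂: circular v_c2 = √(μ/r₂) = 4695 m/s; transfer-apogee v_a = √[μ(2/r₂ − 1/a_t)] = 3519 m/s.
Δv₂ = v_c2 − v_a = 1176 m/s.
Total Δv = Δv₁ + Δv₂ = 2673 m/s = 2.673 km/s.

Δv_total ≈ 2.67 km/s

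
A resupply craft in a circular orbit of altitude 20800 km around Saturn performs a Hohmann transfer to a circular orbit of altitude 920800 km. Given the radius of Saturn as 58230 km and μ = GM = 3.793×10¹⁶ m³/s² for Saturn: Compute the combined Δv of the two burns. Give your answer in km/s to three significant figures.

r₁ = 58230 + 20800 = 79030 km = 7.9030×10⁷ m.
r₂ = 58230 + 920800 = 979030 km = 9.7903×10⁸ m.
Transfer ellipse a_t = (r₁ + r₂)/2 = 5.290×10⁸ m.
At r₁: circular v_c1 = √(μ/r₁) = 21910 m/s; transfer-perikrone v_p = √[μ(2/r₁ − 1/a_t)] = 29800 m/s.
Δv₁ = v_p − v_c1 = 7895 m/s.
At r₂: circular v_c2 = √(μ/r₂) = 6224 m/s; transfer-apokrone v_a = √[μ(2/r₂ − 1/a_t)] = 2406 m/s.
Δv₂ = v_c2 − v_a = 3819 m/s.
Total Δv = Δv₁ + Δv₂ = 11710 m/s = 11.71 km/s.

Δv_total ≈ 11.7 km/s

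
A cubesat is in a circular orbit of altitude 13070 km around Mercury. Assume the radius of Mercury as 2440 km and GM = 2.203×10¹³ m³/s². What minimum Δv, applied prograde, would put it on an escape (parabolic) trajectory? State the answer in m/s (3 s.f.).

r = 2440 + 13070 = 15510 km = 1.5510×10⁷ m.
Circular speed v_c = √(μ/r) = 1192 m/s.
Escape speed v_esc = √(2μ/r) = √2 × v_c = 1685 m/s.
Δv = v_esc − v_c = 493.7 m/s.

Δv ≈ 494 m/s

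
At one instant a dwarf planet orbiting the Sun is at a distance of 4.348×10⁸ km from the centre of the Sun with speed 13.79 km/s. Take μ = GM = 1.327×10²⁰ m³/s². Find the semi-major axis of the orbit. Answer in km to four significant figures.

r = 4.348×10¹¹ m.
Specific orbital energy ε = v²/2 − μ/r = (13790)²/2 − 1.327×10²⁰/4.348×10¹¹ = -2.101×10⁸ J/kg.
Since ε = −μ/(2a), a = −μ/(2ε) = 3.158×10¹¹ m = 3.1578×10⁸ km.

a ≈ 3.158×10⁸ km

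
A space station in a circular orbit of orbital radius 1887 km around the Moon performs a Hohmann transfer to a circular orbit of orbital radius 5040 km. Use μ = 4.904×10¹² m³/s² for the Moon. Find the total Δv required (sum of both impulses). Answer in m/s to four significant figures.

r₁ = 1887 km = 1.887×10⁶ m.
r₂ = 5040 km = 5.040×10⁶ m.
Transfer ellipse a_t = (r₁ + r₂)/2 = 3.464×10⁶ m.
At r₁: circular v_c1 = √(μ/r₁) = 1612 m/s; transfer-perilune v_p = √[μ(2/r₁ − 1/a_t)] = 1945 m/s.
Δv₁ = v_p − v_c1 = 332.6 m/s.
At r₂: circular v_c2 = √(μ/r₂) = 986.4 m/s; transfer-apolune v_a = √[μ(2/r₂ − 1/a_t)] = 728.1 m/s.
Δv₂ = v_c2 − v_a = 258.3 m/s.
Total Δv = Δv₁ + Δv₂ = 590.9 m/s.

Δv_total ≈ 590.9 m/s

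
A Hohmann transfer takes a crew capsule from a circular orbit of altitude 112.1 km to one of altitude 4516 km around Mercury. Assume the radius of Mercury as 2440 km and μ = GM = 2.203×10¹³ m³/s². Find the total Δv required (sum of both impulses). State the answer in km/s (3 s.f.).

Δv_total ≈ 1.09 km/s

r₁ = 2440 + 112.1 = 2552.1 km = 2.5521×10⁶ m.
r₂ = 2440 + 4516 = 6956.0 km = 6.9560×10⁶ m.
Transfer ellipse a_t = (r₁ + r₂)/2 = 4.754×10⁶ m.
At r₁: circular v_c1 = √(μ/r₁) = 2938 m/s; transfer-periherm v_p = √[μ(2/r₁ − 1/a_t)] = 3554 m/s.
Δv₁ = v_p − v_c1 = 615.9 m/s.
At r₂: circular v_c2 = √(μ/r₂) = 1780 m/s; transfer-apoherm v_a = √[μ(2/r₂ − 1/a_t)] = 1304 m/s.
Δv₂ = v_c2 − v_a = 475.7 m/s.
Total Δv = Δv₁ + Δv₂ = 1092 m/s = 1.092 km/s.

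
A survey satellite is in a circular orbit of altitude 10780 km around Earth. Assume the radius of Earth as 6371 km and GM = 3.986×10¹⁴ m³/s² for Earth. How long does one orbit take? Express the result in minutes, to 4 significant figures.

T ≈ 372.6 minutes

r = 6371 + 10780 = 17151 km = 1.7151×10⁷ m.
Kepler's third law: T = 2π√(r³/μ) = 2π√((1.715×10⁷)³ / 3.986×10¹⁴).
r³/μ = 1.266×10⁷ s², so T = 2π × 3.558×10³ = 2.235×10⁴ s.
Converting: 2.235×10⁴ s ÷ 60.00 = 372.6 minutes.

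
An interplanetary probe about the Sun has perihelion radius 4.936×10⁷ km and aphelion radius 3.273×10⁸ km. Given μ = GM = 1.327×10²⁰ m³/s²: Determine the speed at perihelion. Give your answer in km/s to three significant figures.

v ≈ 68.4 km/s

Semi-major axis a = (r_p + r_a)/2 = 1.8833×10⁸ km = 1.883×10¹¹ m.
Vis-viva: v² = μ(2/r − 1/a) = 1.327×10²⁰ × (4.052×10⁻¹¹ − 5.310×10⁻¹²) = 4.672×10⁹ m²/s².
v = 68350 m/s = 68.35 km/s.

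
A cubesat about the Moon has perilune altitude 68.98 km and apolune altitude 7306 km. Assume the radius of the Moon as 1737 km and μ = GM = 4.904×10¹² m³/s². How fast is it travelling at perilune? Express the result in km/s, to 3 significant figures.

v ≈ 2.13 km/s

r_p = 1737 + 68.98 = 1806.0 km = 1.8060×10⁶ m.
r_a = 1737 + 7306 = 9043.0 km = 9.0430×10⁶ m.
Semi-major axis a = (r_p + r_a)/2 = 5424.5 km = 5.424×10⁶ m.
Vis-viva: v² = μ(2/r − 1/a) = 4.904×10¹² × (1.107×10⁻⁶ − 1.843×10⁻⁷) = 4.527×10⁶ m²/s².
v = 2128 m/s = 2.128 km/s.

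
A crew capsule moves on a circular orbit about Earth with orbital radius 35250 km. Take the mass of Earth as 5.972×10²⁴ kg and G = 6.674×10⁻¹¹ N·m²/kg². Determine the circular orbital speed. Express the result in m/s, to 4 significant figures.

v ≈ 3363 m/s

μ = GM = 6.674×10⁻¹¹ × 5.972×10²⁴ = 3.986×10¹⁴ m³/s².
r = 35250 km = 3.525×10⁷ m.
For a circular orbit v = √(μ/r) = √(3.986×10¹⁴ / 3.525×10⁷) = √(1.131×10⁷) = 3363 m/s.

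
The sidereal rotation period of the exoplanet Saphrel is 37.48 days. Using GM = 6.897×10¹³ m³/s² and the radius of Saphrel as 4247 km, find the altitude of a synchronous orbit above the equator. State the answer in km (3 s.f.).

h_sync ≈ 2.59×10⁵ km

T = 37.48 days = 3.238×10⁶ s.
A synchronous orbit has period T, so by Kepler's third law a = (μT²/4π²)^(1/3).
μT²/4π² = 6.897×10¹³ × (3.238×10⁶)² / 39.48 = 1.832×10²⁵ m³.
a = 2.636×10⁸ m = 2.6362×10⁵ km.
Altitude h = a − R = 2.6362×10⁵ − 4247 = 2.5937×10⁵ km.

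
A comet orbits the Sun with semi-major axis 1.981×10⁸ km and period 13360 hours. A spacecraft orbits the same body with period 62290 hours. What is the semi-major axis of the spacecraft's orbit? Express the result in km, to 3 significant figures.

Kepler's third law: a³ ∝ T², so a₂ = a₁ (T₂/T₁)^(2/3).
T₂/T₁ = 4.662, (T₂/T₁)^(2/3) = 2.791.
a₂ = 1.981×10⁸ × 2.791 = 5.529×10⁸ km.

a₂ ≈ 5.53×10⁸ km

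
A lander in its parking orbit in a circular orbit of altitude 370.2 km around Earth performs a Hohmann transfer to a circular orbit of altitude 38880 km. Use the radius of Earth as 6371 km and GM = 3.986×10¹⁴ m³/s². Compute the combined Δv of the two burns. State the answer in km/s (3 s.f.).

Δv_total ≈ 3.91 km/s

r₁ = 6371 + 370.2 = 6741.2 km = 6.7412×10⁶ m.
r₂ = 6371 + 38880 = 45251 km = 4.5251×10⁷ m.
Transfer ellipse a_t = (r₁ + r₂)/2 = 2.600×10⁷ m.
At r₁: circular v_c1 = √(μ/r₁) = 7690 m/s; transfer-perigee v_p = √[μ(2/r₁ − 1/a_t)] = 10150 m/s.
Δv₁ = v_p − v_c1 = 2456 m/s.
At r₂: circular v_c2 = √(μ/r₂) = 2968 m/s; transfer-apogee v_a = √[μ(2/r₂ − 1/a_t)] = 1511 m/s.
Δv₂ = v_c2 − v_a = 1457 m/s.
Total Δv = Δv₁ + Δv₂ = 3912 m/s = 3.912 km/s.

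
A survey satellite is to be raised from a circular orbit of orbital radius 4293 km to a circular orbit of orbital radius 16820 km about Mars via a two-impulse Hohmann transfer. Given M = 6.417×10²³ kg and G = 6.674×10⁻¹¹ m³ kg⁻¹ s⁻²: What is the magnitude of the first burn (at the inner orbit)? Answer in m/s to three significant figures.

Δv ≈ 828 m/s

μ = GM = 6.674×10⁻¹¹ × 6.417×10²³ = 4.283×10¹³ m³/s².
r₁ = 4293 km = 4.293×10⁶ m.
r₂ = 16820 km = 1.682×10⁷ m.
Transfer ellipse a_t = (r₁ + r₂)/2 = 1.056×10⁷ m.
At r₁: circular v_c1 = √(μ/r₁) = 3158 m/s; transfer-periapsis v_p = √[μ(2/r₁ − 1/a_t)] = 3987 m/s.
Δv₁ = v_p − v_c1 = 828.4 m/s.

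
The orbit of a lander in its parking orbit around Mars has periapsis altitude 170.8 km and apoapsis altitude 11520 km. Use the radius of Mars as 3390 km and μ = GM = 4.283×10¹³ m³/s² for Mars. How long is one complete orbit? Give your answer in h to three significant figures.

T ≈ 7.48 h

r_p = 3390 + 170.8 = 3560.8 km = 3.5608×10⁶ m.
r_a = 3390 + 11520 = 14910 km = 1.4910×10⁷ m.
Semi-major axis a = (r_p + r_a)/2 = (3560.8 + 14910)/2 = 9235.4 km = 9.235×10⁶ m.
By Kepler's third law T = 2π√(a³/μ) = 2π × 4.289×10³ = 2.695×10⁴ s.
= 7.485 h.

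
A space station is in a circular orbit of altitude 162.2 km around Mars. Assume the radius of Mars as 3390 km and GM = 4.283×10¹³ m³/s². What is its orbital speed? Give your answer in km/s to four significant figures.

r = 3390 + 162.2 = 3552.2 km = 3.5522×10⁶ m.
For a circular orbit v = √(μ/r) = √(4.283×10¹³ / 3.552×10⁶) = √(1.206×10⁷) = 3472 m/s.
That is 3.472 km/s.

v ≈ 3.472 km/s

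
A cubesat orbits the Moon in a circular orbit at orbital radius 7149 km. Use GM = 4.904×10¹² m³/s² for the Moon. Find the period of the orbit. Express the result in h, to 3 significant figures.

r = 7149 km = 7.149×10⁶ m.
Kepler's third law: T = 2π√(r³/μ) = 2π√((7.149×10⁶)³ / 4.904×10¹²).
r³/μ = 7.451×10⁷ s², so T = 2π × 8.632×10³ = 5.423×10⁴ s.
Converting: 5.423×10⁴ s ÷ 3600 = 15.07 h.

T ≈ 15.1 h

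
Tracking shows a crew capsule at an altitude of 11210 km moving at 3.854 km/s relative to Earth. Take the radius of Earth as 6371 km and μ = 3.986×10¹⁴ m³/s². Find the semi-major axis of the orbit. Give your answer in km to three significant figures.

a ≈ 13100 km

r = 6371 + 11210 = 17581 km = 1.758×10⁷ m.
Specific orbital energy ε = v²/2 − μ/r = (3854)²/2 − 3.986×10¹⁴/1.758×10⁷ = -1.525×10⁷ J/kg.
Since ε = −μ/(2a), a = −μ/(2ε) = 1.307×10⁷ m = 13073 km.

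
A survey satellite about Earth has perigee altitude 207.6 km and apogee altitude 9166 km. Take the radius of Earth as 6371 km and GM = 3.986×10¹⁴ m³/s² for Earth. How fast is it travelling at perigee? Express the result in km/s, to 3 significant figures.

r_p = 6371 + 207.6 = 6578.6 km = 6.5786×10⁶ m.
r_a = 6371 + 9166 = 15537 km = 1.5537×10⁷ m.
Semi-major axis a = (r_p + r_a)/2 = 11058 km = 1.106×10⁷ m.
Vis-viva: v² = μ(2/r − 1/a) = 3.986×10¹⁴ × (3.040×10⁻⁷ − 9.043×10⁻⁸) = 8.513×10⁷ m²/s².
v = 9227 m/s = 9.227 km/s.

v ≈ 9.23 km/s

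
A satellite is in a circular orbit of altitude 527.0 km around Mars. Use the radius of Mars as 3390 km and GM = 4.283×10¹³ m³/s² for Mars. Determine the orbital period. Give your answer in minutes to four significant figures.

r = 3390 + 527.0 = 3917.0 km = 3.9170×10⁶ m.
Kepler's third law: T = 2π√(r³/μ) = 2π√((3.917×10⁶)³ / 4.283×10¹³).
r³/μ = 1.403×10⁶ s², so T = 2π × 1.185×10³ = 7.443×10³ s.
Converting: 7.443×10³ s ÷ 60.00 = 124.0 minutes.

T ≈ 124.0 minutes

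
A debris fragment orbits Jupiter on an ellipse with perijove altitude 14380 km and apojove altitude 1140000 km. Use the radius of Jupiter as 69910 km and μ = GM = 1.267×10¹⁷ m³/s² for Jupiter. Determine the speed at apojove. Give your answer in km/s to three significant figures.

r_p = 69910 + 14380 = 84290 km = 8.4290×10⁷ m.
r_a = 69910 + 1140000 = 1209900 km = 1.2099×10⁹ m.
Semi-major axis a = (r_p + r_a)/2 = 6.4710×10⁵ km = 6.471×10⁸ m.
Vis-viva: v² = μ(2/r − 1/a) = 1.267×10¹⁷ × (1.653×10⁻⁹ − 1.545×10⁻⁹) = 1.364×10⁷ m²/s².
v = 3693 m/s = 3.693 km/s.

v ≈ 3.69 km/s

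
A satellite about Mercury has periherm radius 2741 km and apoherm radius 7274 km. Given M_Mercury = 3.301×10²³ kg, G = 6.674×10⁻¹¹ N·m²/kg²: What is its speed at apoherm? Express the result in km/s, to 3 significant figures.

v ≈ 1.29 km/s

μ = GM = 6.674×10⁻¹¹ × 3.301×10²³ = 2.203×10¹³ m³/s².
Semi-major axis a = (r_p + r_a)/2 = 5007.5 km = 5.008×10⁶ m.
Vis-viva: v² = μ(2/r − 1/a) = 2.203×10¹³ × (2.750×10⁻⁷ − 1.997×10⁻⁷) = 1.658×10⁶ m²/s².
v = 1288 m/s = 1.288 km/s.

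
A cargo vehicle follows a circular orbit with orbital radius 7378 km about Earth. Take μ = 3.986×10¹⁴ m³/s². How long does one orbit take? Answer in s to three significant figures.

r = 7378 km = 7.378×10⁶ m.
Kepler's third law: T = 2π√(r³/μ) = 2π√((7.378×10⁶)³ / 3.986×10¹⁴).
r³/μ = 1.008×10⁶ s², so T = 2π × 1.004×10³ = 6.307×10³ s.

T ≈ 6310 s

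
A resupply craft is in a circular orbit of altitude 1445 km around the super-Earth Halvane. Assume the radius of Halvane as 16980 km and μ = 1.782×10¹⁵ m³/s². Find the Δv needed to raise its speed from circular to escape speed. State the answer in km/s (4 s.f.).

r = 16980 + 1445 = 18425 km = 1.8425×10⁷ m.
Circular speed v_c = √(μ/r) = 9834 m/s.
Escape speed v_esc = √(2μ/r) = √2 × v_c = 13910 m/s.
Δv = v_esc − v_c = 4074 m/s = 4.074 km/s.

Δv ≈ 4.074 km/s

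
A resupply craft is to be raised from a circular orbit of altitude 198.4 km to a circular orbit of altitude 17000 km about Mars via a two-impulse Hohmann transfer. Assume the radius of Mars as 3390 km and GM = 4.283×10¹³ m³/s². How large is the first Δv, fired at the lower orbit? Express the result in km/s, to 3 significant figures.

r₁ = 3390 + 198.4 = 3588.4 km = 3.5884×10⁶ m.
r₂ = 3390 + 17000 = 20390 km = 2.0390×10⁷ m.
Transfer ellipse a_t = (r₁ + r₂)/2 = 1.199×10⁷ m.
At r₁: circular v_c1 = √(μ/r₁) = 3455 m/s; transfer-periapsis v_p = √[μ(2/r₁ − 1/a_t)] = 4505 m/s.
Δv₁ = v_p − v_c1 = 1051 m/s.
= 1.051 km/s.

Δv ≈ 1.05 km/s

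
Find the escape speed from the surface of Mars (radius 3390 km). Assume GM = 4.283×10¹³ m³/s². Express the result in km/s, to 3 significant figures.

v_esc ≈ 5.03 km/s

r = R = 3.390×10⁶ m.
Escape speed v_esc = √(2μ/r) = √(2 × 4.283×10¹³ / 3.390×10⁶) = √(2.527×10⁷) = 5027 m/s.
= 5.027 km/s.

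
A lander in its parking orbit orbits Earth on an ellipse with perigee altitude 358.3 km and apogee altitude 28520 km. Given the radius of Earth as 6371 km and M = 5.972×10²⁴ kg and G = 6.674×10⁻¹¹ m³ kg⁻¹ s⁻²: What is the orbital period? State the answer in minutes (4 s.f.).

μ = GM = 6.674×10⁻¹¹ × 5.972×10²⁴ = 3.986×10¹⁴ m³/s².
r_p = 6371 + 358.3 = 6729.3 km = 6.7293×10⁶ m.
r_a = 6371 + 28520 = 34891 km = 3.4891×10⁷ m.
Semi-major axis a = (r_p + r_a)/2 = (6729.3 + 34891)/2 = 20810 km = 2.081×10⁷ m.
By Kepler's third law T = 2π√(a³/μ) = 2π × 4.755×10³ = 2.988×10⁴ s.
= 498.0 minutes.

T ≈ 498.0 minutes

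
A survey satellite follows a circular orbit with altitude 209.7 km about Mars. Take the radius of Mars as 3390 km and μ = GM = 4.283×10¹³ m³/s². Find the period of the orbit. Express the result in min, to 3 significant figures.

r = 3390 + 209.7 = 3599.7 km = 3.5997×10⁶ m.
Kepler's third law: T = 2π√(r³/μ) = 2π√((3.600×10⁶)³ / 4.283×10¹³).
r³/μ = 1.089×10⁶ s², so T = 2π × 1.044×10³ = 6.557×10³ s.
Converting: 6.557×10³ s ÷ 60.00 = 109.3 min.

T ≈ 109 min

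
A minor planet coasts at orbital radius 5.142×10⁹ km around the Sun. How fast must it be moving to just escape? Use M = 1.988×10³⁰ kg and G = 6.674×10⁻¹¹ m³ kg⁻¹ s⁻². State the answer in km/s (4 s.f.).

v_esc ≈ 7.184 km/s

μ = GM = 6.674×10⁻¹¹ × 1.988×10³⁰ = 1.327×10²⁰ m³/s².
r = 5.142×10⁹ km = 5.142×10¹² m.
Escape speed v_esc = √(2μ/r) = √(2 × 1.327×10²⁰ / 5.142×10¹²) = √(5.161×10⁷) = 7184 m/s.
= 7.184 km/s.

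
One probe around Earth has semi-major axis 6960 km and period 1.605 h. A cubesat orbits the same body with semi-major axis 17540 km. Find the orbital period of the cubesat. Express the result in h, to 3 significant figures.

T₂ ≈ 6.42 h

Kepler's third law: T² ∝ a³, so T₂ = T₁ (a₂/a₁)^(3/2).
a₂/a₁ = 2.520, (a₂/a₁)^(3/2) = 4.001.
T₂ = 1.605 × 4.001 = 6.421 h.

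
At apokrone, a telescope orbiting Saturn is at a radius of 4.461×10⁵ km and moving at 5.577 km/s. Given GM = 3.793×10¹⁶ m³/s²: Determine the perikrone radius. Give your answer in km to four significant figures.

perikrone radius ≈ 99860 km

r_a = 4.461×10⁸ m.
Specific energy ε = v²/2 − μ/r = -6.947×10⁷ J/kg, so a = −μ/(2ε) = 2.730×10⁸ m.
The apsides satisfy r_p + r_a = 2a, so the perikrone radius is 2a − r_a = 9.986×10⁷ m = 99857 km.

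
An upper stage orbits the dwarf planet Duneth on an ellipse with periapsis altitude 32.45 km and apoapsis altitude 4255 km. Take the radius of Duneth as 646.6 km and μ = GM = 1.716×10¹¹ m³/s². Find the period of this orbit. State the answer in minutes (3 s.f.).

r_p = 646.6 + 32.45 = 679.05 km = 6.7905×10⁵ m.
r_a = 646.6 + 4255 = 4901.6 km = 4.9016×10⁶ m.
Semi-major axis a = (r_p + r_a)/2 = (679.05 + 4901.6)/2 = 2790.3 km = 2.790×10⁶ m.
By Kepler's third law T = 2π√(a³/μ) = 2π × 1.125×10⁴ = 7.070×10⁴ s.
= 1178 minutes.

T ≈ 1180 minutes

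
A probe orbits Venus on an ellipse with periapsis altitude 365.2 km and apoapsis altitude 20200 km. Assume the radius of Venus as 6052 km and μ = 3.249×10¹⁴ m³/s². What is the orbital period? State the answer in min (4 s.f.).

T ≈ 383.5 min

r_p = 6052 + 365.2 = 6417.2 km = 6.4172×10⁶ m.
r_a = 6052 + 20200 = 26252 km = 2.6252×10⁷ m.
Semi-major axis a = (r_p + r_a)/2 = (6417.2 + 26252)/2 = 16335 km = 1.633×10⁷ m.
By Kepler's third law T = 2π√(a³/μ) = 2π × 3.663×10³ = 2.301×10⁴ s.
= 383.5 min.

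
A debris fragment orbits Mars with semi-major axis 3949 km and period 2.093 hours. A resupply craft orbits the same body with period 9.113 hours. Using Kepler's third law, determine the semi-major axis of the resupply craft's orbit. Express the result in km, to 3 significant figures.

Kepler's third law: a³ ∝ T², so a₂ = a₁ (T₂/T₁)^(2/3).
T₂/T₁ = 4.354, (T₂/T₁)^(2/3) = 2.666.
a₂ = 3949 × 2.666 = 10530 km.

a₂ ≈ 10500 km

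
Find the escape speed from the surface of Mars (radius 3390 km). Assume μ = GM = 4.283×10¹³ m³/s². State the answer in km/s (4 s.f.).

r = R = 3.390×10⁶ m.
Escape speed v_esc = √(2μ/r) = √(2 × 4.283×10¹³ / 3.390×10⁶) = √(2.527×10⁷) = 5027 m/s.
= 5.027 km/s.

v_esc ≈ 5.027 km/s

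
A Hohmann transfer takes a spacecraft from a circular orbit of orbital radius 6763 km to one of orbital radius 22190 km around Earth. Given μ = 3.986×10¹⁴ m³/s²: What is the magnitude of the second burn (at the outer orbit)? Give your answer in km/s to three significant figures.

Δv ≈ 1.34 km/s

r₁ = 6763 km = 6.763×10⁶ m.
r₂ = 22190 km = 2.219×10⁷ m.
Transfer ellipse a_t = (r₁ + r₂)/2 = 1.448×10⁷ m.
At r₁: circular v_c1 = √(μ/r₁) = 7677 m/s; transfer-perigee v_p = √[μ(2/r₁ − 1/a_t)] = 9505 m/s.
At r₂: circular v_c2 = √(μ/r₂) = 4238 m/s; transfer-apogee v_a = √[μ(2/r₂ − 1/a_t)] = 2897 m/s.
Δv₂ = v_c2 − v_a = 1341 m/s.
= 1.341 km/s.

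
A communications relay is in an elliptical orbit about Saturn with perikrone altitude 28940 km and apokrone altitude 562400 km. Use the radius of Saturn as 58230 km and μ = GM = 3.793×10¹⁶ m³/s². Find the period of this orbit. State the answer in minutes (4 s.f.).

T ≈ 3580 minutes

r_p = 58230 + 28940 = 87170 km = 8.7170×10⁷ m.
r_a = 58230 + 562400 = 620630 km = 6.2063×10⁸ m.
Semi-major axis a = (r_p + r_a)/2 = (87170 + 6.2063×10⁵)/2 = 3.5390×10⁵ km = 3.539×10⁸ m.
By Kepler's third law T = 2π√(a³/μ) = 2π × 3.418×10⁴ = 2.148×10⁵ s.
= 3580 minutes.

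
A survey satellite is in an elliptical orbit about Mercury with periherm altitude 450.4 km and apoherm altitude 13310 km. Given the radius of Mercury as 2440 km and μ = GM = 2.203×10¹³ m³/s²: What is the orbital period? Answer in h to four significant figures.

T ≈ 10.58 h

r_p = 2440 + 450.4 = 2890.4 km = 2.8904×10⁶ m.
r_a = 2440 + 13310 = 15750 km = 1.5750×10⁷ m.
Semi-major axis a = (r_p + r_a)/2 = (2890.4 + 15750)/2 = 9320.2 km = 9.320×10⁶ m.
By Kepler's third law T = 2π√(a³/μ) = 2π × 6.062×10³ = 3.809×10⁴ s.
= 10.58 h.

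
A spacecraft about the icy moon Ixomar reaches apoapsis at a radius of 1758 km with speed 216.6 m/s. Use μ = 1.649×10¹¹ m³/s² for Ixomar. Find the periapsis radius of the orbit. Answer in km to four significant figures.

periapsis radius ≈ 586.3 km

r_a = 1.758×10⁶ m.
Specific energy ε = v²/2 − μ/r = -7.034×10⁴ J/kg, so a = −μ/(2ε) = 1.172×10⁶ m.
The apsides satisfy r_p + r_a = 2a, so the periapsis radius is 2a − r_a = 5.863×10⁵ m = 586.26 km.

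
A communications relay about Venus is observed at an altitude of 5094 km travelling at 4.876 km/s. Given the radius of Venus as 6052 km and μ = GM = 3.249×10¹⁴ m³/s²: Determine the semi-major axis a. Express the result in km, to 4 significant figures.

a ≈ 9411 km

r = 6052 + 5094 = 11146 km = 1.115×10⁷ m.
Specific orbital energy ε = v²/2 − μ/r = (4876)²/2 − 3.249×10¹⁴/1.115×10⁷ = -1.726×10⁷ J/kg.
Since ε = −μ/(2a), a = −μ/(2ε) = 9.411×10⁶ m = 9411.0 km.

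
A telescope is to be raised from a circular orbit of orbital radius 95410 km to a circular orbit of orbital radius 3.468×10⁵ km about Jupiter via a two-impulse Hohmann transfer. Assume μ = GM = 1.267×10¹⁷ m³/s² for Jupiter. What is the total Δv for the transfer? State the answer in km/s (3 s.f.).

r₁ = 95410 km = 9.541×10⁷ m.
r₂ = 3.468×10⁵ km = 3.468×10⁸ m.
Transfer ellipse a_t = (r₁ + r₂)/2 = 2.211×10⁸ m.
At r₁: circular v_c1 = √(μ/r₁) = 36440 m/s; transfer-perijove v_p = √[μ(2/r₁ − 1/a_t)] = 45640 m/s.
Δv₁ = v_p − v_c1 = 9197 m/s.
At r₂: circular v_c2 = √(μ/r₂) = 19110 m/s; transfer-apojove v_a = √[μ(2/r₂ − 1/a_t)] = 12560 m/s.
Δv₂ = v_c2 − v_a = 6558 m/s.
Total Δv = Δv₁ + Δv₂ = 15760 m/s = 15.76 km/s.

Δv_total ≈ 15.8 km/s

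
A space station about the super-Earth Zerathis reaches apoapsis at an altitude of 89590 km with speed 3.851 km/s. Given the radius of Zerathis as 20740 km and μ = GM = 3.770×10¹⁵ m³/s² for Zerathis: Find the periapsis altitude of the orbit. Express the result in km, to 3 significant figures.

periapsis altitude ≈ 9840 km

r_a = 20740 + 89590 = 1.1033×10⁵ km = 1.103×10⁸ m.
Specific energy ε = v²/2 − μ/r = -2.676×10⁷ J/kg, so a = −μ/(2ε) = 7.045×10⁷ m.
The apsides satisfy r_p + r_a = 2a, so the periapsis radius is 2a − r_a = 3.058×10⁷ m = 30578 km.
Periapsis altitude = 30578 − 20740 = 9837.6 km.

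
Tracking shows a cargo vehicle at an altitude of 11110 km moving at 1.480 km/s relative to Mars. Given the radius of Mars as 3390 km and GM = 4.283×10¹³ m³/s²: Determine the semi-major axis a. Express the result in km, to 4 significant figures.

r = 3390 + 11110 = 14500 km = 1.450×10⁷ m.
Vis-viva rearranged: 1/a = 2/r − v²/μ = 1.379×10⁻⁷ − 5.114×10⁻⁸ = 8.679×10⁻⁸ m⁻¹.
a = 1.152×10⁷ m = 11522 km.

a ≈ 11520 km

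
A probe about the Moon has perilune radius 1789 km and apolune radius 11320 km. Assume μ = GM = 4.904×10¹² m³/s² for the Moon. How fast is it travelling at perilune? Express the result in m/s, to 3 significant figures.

Semi-major axis a = (r_p + r_a)/2 = 6554.5 km = 6.554×10⁶ m.
Vis-viva: v² = μ(2/r − 1/a) = 4.904×10¹² × (1.118×10⁻⁶ − 1.526×10⁻⁷) = 4.734×10⁶ m²/s².
v = 2176 m/s.

v ≈ 2180 m/s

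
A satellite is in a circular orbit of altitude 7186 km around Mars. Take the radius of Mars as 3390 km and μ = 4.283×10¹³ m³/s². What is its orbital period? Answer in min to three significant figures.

r = 3390 + 7186 = 10576 km = 1.0576×10⁷ m.
Kepler's third law: T = 2π√(r³/μ) = 2π√((1.058×10⁷)³ / 4.283×10¹³).
r³/μ = 2.762×10⁷ s², so T = 2π × 5.255×10³ = 3.302×10⁴ s.
Converting: 3.302×10⁴ s ÷ 60.00 = 550.3 min.

T ≈ 550 min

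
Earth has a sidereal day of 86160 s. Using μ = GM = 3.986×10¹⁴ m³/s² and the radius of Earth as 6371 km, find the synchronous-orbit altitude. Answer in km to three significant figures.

h_sync ≈ 35800 km

A synchronous orbit has period T, so by Kepler's third law a = (μT²/4π²)^(1/3).
μT²/4π² = 3.986×10¹⁴ × (8.616×10⁴)² / 39.48 = 7.495×10²² m³.
a = 4.216×10⁷ m = 42163 km.
Altitude h = a − R = 42163 − 6371 = 35792 km.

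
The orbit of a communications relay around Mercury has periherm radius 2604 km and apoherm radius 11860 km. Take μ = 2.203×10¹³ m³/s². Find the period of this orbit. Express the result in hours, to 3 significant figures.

Semi-major axis a = (r_p + r_a)/2 = (2604.0 + 11860)/2 = 7232.0 km = 7.232×10⁶ m.
By Kepler's third law T = 2π√(a³/μ) = 2π × 4.144×10³ = 2.604×10⁴ s.
= 7.232 hours.

T ≈ 7.23 hours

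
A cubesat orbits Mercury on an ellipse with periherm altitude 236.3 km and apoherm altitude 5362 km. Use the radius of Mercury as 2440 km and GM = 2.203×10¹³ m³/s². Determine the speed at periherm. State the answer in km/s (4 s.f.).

v ≈ 3.501 km/s

r_p = 2440 + 236.3 = 2676.3 km = 2.6763×10⁶ m.
r_a = 2440 + 5362 = 7802.0 km = 7.8020×10⁶ m.
Semi-major axis a = (r_p + r_a)/2 = 5239.1 km = 5.239×10⁶ m.
Vis-viva: v² = μ(2/r − 1/a) = 2.203×10¹³ × (7.473×10⁻⁷ − 1.909×10⁻⁷) = 1.226×10⁷ m²/s².
v = 3501 m/s = 3.501 km/s.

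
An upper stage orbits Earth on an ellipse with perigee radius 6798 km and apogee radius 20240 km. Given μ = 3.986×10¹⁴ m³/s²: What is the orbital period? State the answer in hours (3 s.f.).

T ≈ 4.35 hours

Semi-major axis a = (r_p + r_a)/2 = (6798.0 + 20240)/2 = 13519 km = 1.352×10⁷ m.
By Kepler's third law T = 2π√(a³/μ) = 2π × 2.490×10³ = 1.564×10⁴ s.
= 4.345 hours.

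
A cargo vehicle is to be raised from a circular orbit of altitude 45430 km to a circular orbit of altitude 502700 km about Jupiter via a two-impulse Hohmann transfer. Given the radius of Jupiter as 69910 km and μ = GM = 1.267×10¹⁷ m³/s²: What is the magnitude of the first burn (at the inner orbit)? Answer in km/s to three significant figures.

Δv ≈ 9.62 km/s

r₁ = 69910 + 45430 = 115340 km = 1.1534×10⁸ m.
r₂ = 69910 + 502700 = 572610 km = 5.7261×10⁸ m.
Transfer ellipse a_t = (r₁ + r₂)/2 = 3.440×10⁸ m.
At r₁: circular v_c1 = √(μ/r₁) = 33140 m/s; transfer-perijove v_p = √[μ(2/r₁ − 1/a_t)] = 42760 m/s.
Δv₁ = v_p − v_c1 = 9619 m/s.
= 9.619 km/s.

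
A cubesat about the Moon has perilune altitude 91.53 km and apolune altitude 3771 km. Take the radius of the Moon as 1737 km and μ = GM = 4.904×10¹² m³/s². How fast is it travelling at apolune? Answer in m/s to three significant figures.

v ≈ 666 m/s

r_p = 1737 + 91.53 = 1828.5 km = 1.8285×10⁶ m.
r_a = 1737 + 3771 = 5508.0 km = 5.5080×10⁶ m.
Semi-major axis a = (r_p + r_a)/2 = 3668.3 km = 3.668×10⁶ m.
Vis-viva: v² = μ(2/r − 1/a) = 4.904×10¹² × (3.631×10⁻⁷ − 2.726×10⁻⁷) = 4.438×10⁵ m²/s².
v = 666.2 m/s.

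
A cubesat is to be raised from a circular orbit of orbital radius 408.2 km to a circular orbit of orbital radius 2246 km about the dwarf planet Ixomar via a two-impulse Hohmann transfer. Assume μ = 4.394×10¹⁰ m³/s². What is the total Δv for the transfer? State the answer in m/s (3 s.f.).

r₁ = 408.2 km = 4.082×10⁵ m.
r₂ = 2246 km = 2.246×10⁶ m.
Transfer ellipse a_t = (r₁ + r₂)/2 = 1.327×10⁶ m.
At r₁: circular v_c1 = √(μ/r₁) = 328.1 m/s; transfer-periapsis v_p = √[μ(2/r₁ − 1/a_t)] = 426.8 m/s.
Δv₁ = v_p − v_c1 = 98.73 m/s.
At r₂: circular v_c2 = √(μ/r₂) = 139.9 m/s; transfer-apoapsis v_a = √[μ(2/r₂ − 1/a_t)] = 77.57 m/s.
Δv₂ = v_c2 − v_a = 62.30 m/s.
Total Δv = Δv₁ + Δv₂ = 161.0 m/s.

Δv_total ≈ 161 m/s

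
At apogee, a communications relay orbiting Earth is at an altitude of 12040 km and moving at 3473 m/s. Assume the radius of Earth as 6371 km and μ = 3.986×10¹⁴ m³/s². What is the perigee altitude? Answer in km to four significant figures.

r_a = 6371 + 12040 = 18411 km = 1.841×10⁷ m.
Specific energy ε = v²/2 − μ/r = -1.562×10⁷ J/kg, so a = −μ/(2ε) = 1.276×10⁷ m.
The apsides satisfy r_p + r_a = 2a, so the perigee radius is 2a − r_a = 7.109×10⁶ m = 7108.8 km.
Perigee altitude = 7108.8 − 6371 = 737.81 km.

perigee altitude ≈ 737.8 km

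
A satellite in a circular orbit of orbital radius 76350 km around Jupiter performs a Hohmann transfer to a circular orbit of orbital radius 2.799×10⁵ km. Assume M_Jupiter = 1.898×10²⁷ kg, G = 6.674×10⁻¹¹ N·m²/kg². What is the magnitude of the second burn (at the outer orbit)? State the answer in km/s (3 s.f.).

Δv ≈ 7.35 km/s

μ = GM = 6.674×10⁻¹¹ × 1.898×10²⁷ = 1.267×10¹⁷ m³/s².
r₁ = 76350 km = 7.635×10⁷ m.
r₂ = 2.799×10⁵ km = 2.799×10⁸ m.
Transfer ellipse a_t = (r₁ + r₂)/2 = 1.781×10⁸ m.
At r₁: circular v_c1 = √(μ/r₁) = 40730 m/s; transfer-perijove v_p = √[μ(2/r₁ − 1/a_t)] = 51060 m/s.
At r₂: circular v_c2 = √(μ/r₂) = 21270 m/s; transfer-apojove v_a = √[μ(2/r₂ − 1/a_t)] = 13930 m/s.
Δv₂ = v_c2 − v_a = 7346 m/s.
= 7.346 km/s.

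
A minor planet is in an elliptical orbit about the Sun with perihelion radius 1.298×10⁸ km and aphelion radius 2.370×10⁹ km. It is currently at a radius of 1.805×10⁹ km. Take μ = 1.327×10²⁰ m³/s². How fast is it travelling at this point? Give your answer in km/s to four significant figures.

v ≈ 6.393 km/s

Semi-major axis a = (r_p + r_a)/2 = 1.2499×10⁹ km = 1.250×10¹² m.
Vis-viva: v² = μ(2/r − 1/a) = 1.327×10²⁰ × (1.108×10⁻¹² − 8.001×10⁻¹³) = 4.087×10⁷ m²/s².
v = 6393 m/s = 6.393 km/s.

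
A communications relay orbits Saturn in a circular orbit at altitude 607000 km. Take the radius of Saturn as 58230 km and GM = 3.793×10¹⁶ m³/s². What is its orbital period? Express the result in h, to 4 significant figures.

T ≈ 153.8 h

r = 58230 + 607000 = 665230 km = 6.6523×10⁸ m.
Kepler's third law: T = 2π√(r³/μ) = 2π√((6.652×10⁸)³ / 3.793×10¹⁶).
r³/μ = 7.761×10⁹ s², so T = 2π × 8.810×10⁴ = 5.535×10⁵ s.
Converting: 5.535×10⁵ s ÷ 3600 = 153.8 h.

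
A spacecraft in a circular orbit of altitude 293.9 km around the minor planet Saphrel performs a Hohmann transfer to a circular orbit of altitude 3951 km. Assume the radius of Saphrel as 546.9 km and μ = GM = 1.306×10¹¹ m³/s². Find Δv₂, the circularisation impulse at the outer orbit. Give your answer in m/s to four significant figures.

Δv ≈ 74.77 m/s

r₁ = 546.9 + 293.9 = 840.80 km = 8.4080×10⁵ m.
r₂ = 546.9 + 3951 = 4497.9 km = 4.4979×10⁶ m.
Transfer ellipse a_t = (r₁ + r₂)/2 = 2.669×10⁶ m.
At r₁: circular v_c1 = √(μ/r₁) = 394.1 m/s; transfer-periapsis v_p = √[μ(2/r₁ − 1/a_t)] = 511.6 m/s.
At r₂: circular v_c2 = √(μ/r₂) = 170.4 m/s; transfer-apoapsis v_a = √[μ(2/r₂ − 1/a_t)] = 95.63 m/s.
Δv₂ = v_c2 − v_a = 74.77 m/s.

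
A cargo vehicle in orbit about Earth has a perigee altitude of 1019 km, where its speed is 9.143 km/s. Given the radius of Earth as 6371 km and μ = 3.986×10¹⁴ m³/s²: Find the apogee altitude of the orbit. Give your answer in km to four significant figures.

apogee altitude ≈ 19070 km

r_p = 6371 + 1019 = 7390.0 km = 7.390×10⁶ m.
Specific energy ε = v²/2 − μ/r = -1.214×10⁷ J/kg, so a = −μ/(2ε) = 1.642×10⁷ m.
The apsides satisfy r_p + r_a = 2a, so the apogee radius is 2a − r_p = 2.544×10⁷ m = 25442 km.
Apogee altitude = 25442 − 6371 = 19071 km.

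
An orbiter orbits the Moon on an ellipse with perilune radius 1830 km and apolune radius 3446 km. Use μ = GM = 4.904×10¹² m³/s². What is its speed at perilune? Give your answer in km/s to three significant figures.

v ≈ 1.87 km/s

Semi-major axis a = (r_p + r_a)/2 = 2638.0 km = 2.638×10⁶ m.
Vis-viva: v² = μ(2/r − 1/a) = 4.904×10¹² × (1.093×10⁻⁶ − 3.791×10⁻⁷) = 3.501×10⁶ m²/s².
v = 1871 m/s = 1.871 km/s.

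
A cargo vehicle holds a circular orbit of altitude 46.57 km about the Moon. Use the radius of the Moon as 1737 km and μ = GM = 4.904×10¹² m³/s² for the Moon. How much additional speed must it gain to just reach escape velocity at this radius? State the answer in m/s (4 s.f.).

r = 1737 + 46.57 = 1783.6 km = 1.7836×10⁶ m.
Circular speed v_c = √(μ/r) = 1658 m/s.
Escape speed v_esc = √(2μ/r) = √2 × v_c = 2345 m/s.
Δv = v_esc − v_c = 686.8 m/s.

Δv ≈ 686.8 m/s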